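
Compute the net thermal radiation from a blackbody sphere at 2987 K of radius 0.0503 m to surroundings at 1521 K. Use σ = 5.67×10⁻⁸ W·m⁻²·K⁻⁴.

A = 4πr² = 4π × (0.0503)² = 0.0318 m².
Q = σA(T⁴ − T_s⁴). T⁴ − T_s⁴ = (2987)⁴ − (1521)⁴ = 7.96×10^13 − 5.35×10^12 = 7.43×10^13 K⁴.
Q = 5.67×10⁻⁸ × 0.0318 × 7.43×10^13 = 1.34×10^5 W.

Q ≈ 1.34×10^5 W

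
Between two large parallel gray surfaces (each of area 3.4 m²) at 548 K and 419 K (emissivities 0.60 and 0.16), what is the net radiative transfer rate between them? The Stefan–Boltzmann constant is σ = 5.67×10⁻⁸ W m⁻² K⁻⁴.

For two large parallel gray plates, q = σ(T₁⁴ − T₂⁴) / (1/ε₁ + 1/ε₂ − 1).
1/ε₁ + 1/ε₂ − 1 = 1/0.60 + 1/0.16 − 1 = 6.917.
T₁⁴ − T₂⁴ = 9.02×10^10 − 3.08×10^10 = 5.94×10^10 K⁴.
q = 5.67×10⁻⁸ × 5.94×10^10 / 6.917 = 487 W/m².
Q = q·A = 487 × 3.4 = 1650 W.

Q ≈ 1650 W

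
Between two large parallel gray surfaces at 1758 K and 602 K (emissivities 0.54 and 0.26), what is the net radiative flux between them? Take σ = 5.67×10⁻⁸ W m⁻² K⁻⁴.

q ≈ 1.14×10^5 W/m²

For two large parallel gray plates, q = σ(T₁⁴ − T₂⁴) / (1/ε₁ + 1/ε₂ − 1).
1/ε₁ + 1/ε₂ − 1 = 1/0.54 + 1/0.26 − 1 = 4.698.
T₁⁴ − T₂⁴ = 9.55×10^12 − 1.31×10^11 = 9.42×10^12 K⁴.
q = 5.67×10⁻⁸ × 9.42×10^12 / 4.698 = 1.14×10^5 W/m².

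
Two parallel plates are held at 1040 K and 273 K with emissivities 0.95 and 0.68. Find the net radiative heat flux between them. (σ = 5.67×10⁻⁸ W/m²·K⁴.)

q ≈ 43300 W/m²

For two large parallel gray plates, q = σ(T₁⁴ − T₂⁴) / (1/ε₁ + 1/ε₂ − 1).
1/ε₁ + 1/ε₂ − 1 = 1/0.95 + 1/0.68 − 1 = 1.523.
T₁⁴ − T₂⁴ = 1.17×10^12 − 5.55×10^9 = 1.16×10^12 K⁴.
q = 5.67×10⁻⁸ × 1.16×10^12 / 1.523 = 43300 W/m².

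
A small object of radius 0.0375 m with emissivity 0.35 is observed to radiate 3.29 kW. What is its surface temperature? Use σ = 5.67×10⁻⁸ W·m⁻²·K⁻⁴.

T ≈ 1750 K

A = 4πr² = 4π × (0.0375)² = 0.0177 m².
From P = εσAT⁴, T = (P / εσA)^(1/4) = (3290 / (0.35 × 5.67×10⁻⁸ × 0.0177))^(1/4).
T = (9.38×10^12)^(1/4) = 1750 K.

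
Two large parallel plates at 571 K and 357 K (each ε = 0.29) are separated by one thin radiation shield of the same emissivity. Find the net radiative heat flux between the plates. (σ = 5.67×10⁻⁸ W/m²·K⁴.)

q ≈ 433 W/m²

Each of the 2 gaps contributes resistance (2/ε − 1) = 2/0.29 − 1 = 5.897; total = 11.79.
q = σ(T₁⁴ − T₂⁴) / 11.79 = 5.67×10⁻⁸ × 9.01×10^10 / 11.79 = 433 W/m².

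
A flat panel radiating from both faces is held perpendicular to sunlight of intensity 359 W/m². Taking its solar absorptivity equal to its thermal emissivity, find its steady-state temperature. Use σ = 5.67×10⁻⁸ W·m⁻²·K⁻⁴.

T ≈ 237 K

Absorbed flux αS = emitted flux 2εσT⁴ per unit area; with α = ε this gives T = (S/2σ)^(1/4).
T = (359 / (2 × 5.67×10⁻⁸))^(1/4) = (3.17×10^9)^(1/4).
T = 237 K.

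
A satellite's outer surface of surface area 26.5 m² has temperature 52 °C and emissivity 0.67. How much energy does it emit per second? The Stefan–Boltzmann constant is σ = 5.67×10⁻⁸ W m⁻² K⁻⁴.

P ≈ 11200 W

52 °C = 325 K.
P = εσAT⁴ = 0.67 × 5.67×10⁻⁸ × 26.5 × (325)⁴ = 0.67 × 5.67×10⁻⁸ × 26.5 × 1.12×10^10.
P = 11200 W.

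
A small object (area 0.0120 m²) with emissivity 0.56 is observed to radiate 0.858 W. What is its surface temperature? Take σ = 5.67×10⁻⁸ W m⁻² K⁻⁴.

From P = εσAT⁴, T = (P / εσA)^(1/4) = (0.858 / (0.56 × 5.67×10⁻⁸ × 0.0120))^(1/4).
T = (2.25×10^9)^(1/4) = 218 K.

T ≈ 218 K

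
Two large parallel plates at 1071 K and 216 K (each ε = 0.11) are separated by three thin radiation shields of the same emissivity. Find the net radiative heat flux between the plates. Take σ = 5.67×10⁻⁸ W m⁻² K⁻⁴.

Each of the 4 gaps contributes resistance (2/ε − 1) = 2/0.11 − 1 = 17.18; total = 68.73.
q = σ(T₁⁴ − T₂⁴) / 68.73 = 5.67×10⁻⁸ × 1.31×10^12 / 68.73 = 1080 W/m².

q ≈ 1080 W/m²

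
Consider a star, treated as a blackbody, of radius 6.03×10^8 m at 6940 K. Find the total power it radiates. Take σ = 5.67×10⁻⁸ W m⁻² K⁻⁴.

P ≈ 6.01×10^26 W

A = 4πr² = 4π × (6.03×10^8)² = 4.57×10^18 m².
P = σAT⁴ = 5.67×10⁻⁸ × 4.57×10^18 × (6940)⁴ = 5.67×10⁻⁸ × 4.57×10^18 × 2.32×10^15.
P = 6.01×10^26 W.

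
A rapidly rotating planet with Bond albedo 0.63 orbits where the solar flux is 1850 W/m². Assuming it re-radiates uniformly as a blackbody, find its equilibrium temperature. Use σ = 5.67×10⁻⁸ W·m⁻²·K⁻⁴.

Power absorbed = (1−a)S·πR²; power emitted = 4πR²σT⁴. Equating and cancelling πR²:
T = ((1−a)S / 4σ)^(1/4) = (684 / (4 × 5.67×10⁻⁸))^(1/4) = (3.02×10^9)^(1/4).
T = 234 K.

T ≈ 234 K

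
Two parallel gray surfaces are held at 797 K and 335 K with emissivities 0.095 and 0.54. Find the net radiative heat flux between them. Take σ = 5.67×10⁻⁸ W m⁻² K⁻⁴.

For two large parallel gray plates, q = σ(T₁⁴ − T₂⁴) / (1/ε₁ + 1/ε₂ − 1).
1/ε₁ + 1/ε₂ − 1 = 1/0.095 + 1/0.54 − 1 = 11.38.
T₁⁴ − T₂⁴ = 4.03×10^11 − 1.26×10^10 = 3.91×10^11 K⁴.
q = 5.67×10⁻⁸ × 3.91×10^11 / 11.38 = 1950 W/m².

q ≈ 1950 W/m²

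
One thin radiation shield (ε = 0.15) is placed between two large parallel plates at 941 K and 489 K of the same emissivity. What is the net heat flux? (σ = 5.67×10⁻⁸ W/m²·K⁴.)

q ≈ 1670 W/m²

Each of the 2 gaps contributes resistance (2/ε − 1) = 2/0.15 − 1 = 12.33; total = 24.67.
q = σ(T₁⁴ − T₂⁴) / 24.67 = 5.67×10⁻⁸ × 7.27×10^11 / 24.67 = 1670 W/m².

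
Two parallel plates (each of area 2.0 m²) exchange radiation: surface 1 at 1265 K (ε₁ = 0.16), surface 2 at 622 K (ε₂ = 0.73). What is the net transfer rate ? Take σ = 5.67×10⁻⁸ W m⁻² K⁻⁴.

For two large parallel gray plates, q = σ(T₁⁴ − T₂⁴) / (1/ε₁ + 1/ε₂ − 1).
1/ε₁ + 1/ε₂ − 1 = 1/0.16 + 1/0.73 − 1 = 6.620.
T₁⁴ − T₂⁴ = 2.56×10^12 − 1.50×10^11 = 2.41×10^12 K⁴.
q = 5.67×10⁻⁸ × 2.41×10^12 / 6.620 = 20700 W/m².
Q = q·A = 20700 × 2.0 = 41300 W.

Q ≈ 41300 W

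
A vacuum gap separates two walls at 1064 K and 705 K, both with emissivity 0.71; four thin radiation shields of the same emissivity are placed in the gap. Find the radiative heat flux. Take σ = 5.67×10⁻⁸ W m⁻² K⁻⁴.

q ≈ 6460 W/m²

Each of the 5 gaps contributes resistance (2/ε − 1) = 2/0.71 − 1 = 1.817; total = 9.085.
q = σ(T₁⁴ − T₂⁴) / 9.085 = 5.67×10⁻⁸ × 1.03×10^12 / 9.085 = 6460 W/m².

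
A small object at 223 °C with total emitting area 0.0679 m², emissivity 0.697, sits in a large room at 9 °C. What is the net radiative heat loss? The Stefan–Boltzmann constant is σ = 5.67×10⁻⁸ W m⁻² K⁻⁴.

Convert: 223 °C = 496 K; 9 °C = 282 K.
Q = εσA(T⁴ − T_s⁴). T⁴ − T_s⁴ = (496)⁴ − (282)⁴ = 6.05×10^10 − 6.32×10^9 = 5.42×10^10 K⁴.
Q = 0.697 × 5.67×10⁻⁸ × 0.0679 × 5.42×10^10 = 145 W.

Q ≈ 145 W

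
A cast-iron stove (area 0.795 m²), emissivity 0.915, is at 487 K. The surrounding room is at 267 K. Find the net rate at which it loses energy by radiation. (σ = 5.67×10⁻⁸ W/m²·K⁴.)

Q = εσA(T⁴ − T_s⁴). T⁴ − T_s⁴ = (487)⁴ − (267)⁴ = 5.62×10^10 − 5.08×10^9 = 5.12×10^10 K⁴.
Q = 0.915 × 5.67×10⁻⁸ × 0.795 × 5.12×10^10 = 2110 W.

Q ≈ 2110 W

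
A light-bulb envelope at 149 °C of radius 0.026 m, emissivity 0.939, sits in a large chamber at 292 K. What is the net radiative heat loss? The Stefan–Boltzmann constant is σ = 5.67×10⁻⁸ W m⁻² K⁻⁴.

Q ≈ 11.1 W

A = 4πr² = 4π × (0.026)² = 8.49×10^-3 m².
Convert: 149 °C = 422 K.
Q = εσA(T⁴ − T_s⁴). T⁴ − T_s⁴ = (422)⁴ − (292)⁴ = 3.17×10^10 − 7.27×10^9 = 2.44×10^10 K⁴.
Q = 0.939 × 5.67×10⁻⁸ × 8.49×10^-3 × 2.44×10^10 = 11.1 W.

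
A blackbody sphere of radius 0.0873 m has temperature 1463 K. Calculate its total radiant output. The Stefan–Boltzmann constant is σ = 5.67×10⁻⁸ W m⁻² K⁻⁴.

A = 4πr² = 4π × (0.0873)² = 0.0958 m².
P = σAT⁴ = 5.67×10⁻⁸ × 0.0958 × (1463)⁴ = 5.67×10⁻⁸ × 0.0958 × 4.58×10^12.
P = 24900 W.

P ≈ 24900 W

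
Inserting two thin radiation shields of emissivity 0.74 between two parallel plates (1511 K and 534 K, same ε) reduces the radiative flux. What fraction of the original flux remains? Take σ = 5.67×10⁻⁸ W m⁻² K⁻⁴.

ratio ≈ 0.333

With N identical shields there are N+1 = 3 gaps in series, each with the same radiative resistance, so the flux falls to 1/(N+1) of its unshielded value.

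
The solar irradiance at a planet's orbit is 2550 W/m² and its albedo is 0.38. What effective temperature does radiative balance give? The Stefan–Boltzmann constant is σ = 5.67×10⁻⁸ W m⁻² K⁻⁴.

Power absorbed = (1−a)S·πR²; power emitted = 4πR²σT⁴. Equating and cancelling πR²:
T = ((1−a)S / 4σ)^(1/4) = (1580 / (4 × 5.67×10⁻⁸))^(1/4) = (6.97×10^9)^(1/4).
T = 289 K.

T ≈ 289 K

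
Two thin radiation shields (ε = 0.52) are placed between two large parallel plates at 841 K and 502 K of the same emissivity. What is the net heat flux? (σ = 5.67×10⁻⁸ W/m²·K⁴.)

Each of the 3 gaps contributes resistance (2/ε − 1) = 2/0.52 − 1 = 2.846; total = 8.538.
q = σ(T₁⁴ − T₂⁴) / 8.538 = 5.67×10⁻⁸ × 4.37×10^11 / 8.538 = 2900 W/m².

q ≈ 2900 W/m²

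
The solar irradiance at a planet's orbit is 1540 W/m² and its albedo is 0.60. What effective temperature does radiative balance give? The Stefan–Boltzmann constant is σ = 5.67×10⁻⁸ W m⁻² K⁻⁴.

T ≈ 228 K

Power absorbed = (1−a)S·πR²; power emitted = 4πR²σT⁴. Equating and cancelling πR²:
T = ((1−a)S / 4σ)^(1/4) = (616 / (4 × 5.67×10⁻⁸))^(1/4) = (2.72×10^9)^(1/4).
T = 228 K.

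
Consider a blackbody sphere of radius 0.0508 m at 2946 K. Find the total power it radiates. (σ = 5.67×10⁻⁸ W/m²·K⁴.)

A = 4πr² = 4π × (0.0508)² = 0.0324 m².
P = σAT⁴ = 5.67×10⁻⁸ × 0.0324 × (2946)⁴ = 5.67×10⁻⁸ × 0.0324 × 7.53×10^13.
P = 1.39×10^5 W.

P ≈ 1.39×10^5 W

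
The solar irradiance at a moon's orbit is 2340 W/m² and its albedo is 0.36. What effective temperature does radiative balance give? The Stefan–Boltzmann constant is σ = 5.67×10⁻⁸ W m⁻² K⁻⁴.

T ≈ 285 K

Power absorbed = (1−a)S·πR²; power emitted = 4πR²σT⁴. Equating and cancelling πR²:
T = ((1−a)S / 4σ)^(1/4) = (1500 / (4 × 5.67×10⁻⁸))^(1/4) = (6.60×10^9)^(1/4).
T = 285 K.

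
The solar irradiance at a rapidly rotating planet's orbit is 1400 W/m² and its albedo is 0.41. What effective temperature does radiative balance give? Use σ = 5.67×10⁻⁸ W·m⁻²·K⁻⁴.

T ≈ 246 K

Power absorbed = (1−a)S·πR²; power emitted = 4πR²σT⁴. Equating and cancelling πR²:
T = ((1−a)S / 4σ)^(1/4) = (826 / (4 × 5.67×10⁻⁸))^(1/4) = (3.64×10^9)^(1/4).
T = 246 K.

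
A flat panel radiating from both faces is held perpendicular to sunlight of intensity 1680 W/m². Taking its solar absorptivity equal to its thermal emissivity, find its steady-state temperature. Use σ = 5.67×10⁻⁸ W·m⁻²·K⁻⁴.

T ≈ 349 K

Absorbed flux αS = emitted flux 2εσT⁴ per unit area; with α = ε this gives T = (S/2σ)^(1/4).
T = (1680 / (2 × 5.67×10⁻⁸))^(1/4) = (1.48×10^10)^(1/4).
T = 349 K.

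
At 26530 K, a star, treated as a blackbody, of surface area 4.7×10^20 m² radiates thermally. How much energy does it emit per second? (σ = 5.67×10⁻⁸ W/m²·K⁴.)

P = σAT⁴ = 5.67×10⁻⁸ × 4.70×10^20 × (26530)⁴ = 5.67×10⁻⁸ × 4.70×10^20 × 4.95×10^17.
P = 1.32×10^31 W.

P ≈ 1.32×10^31 W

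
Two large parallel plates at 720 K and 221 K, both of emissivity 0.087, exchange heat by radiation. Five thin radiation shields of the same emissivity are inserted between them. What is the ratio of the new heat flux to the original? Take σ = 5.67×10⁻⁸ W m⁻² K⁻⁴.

ratio ≈ 0.167

With N identical shields there are N+1 = 6 gaps in series, each with the same radiative resistance, so the flux falls to 1/(N+1) of its unshielded value.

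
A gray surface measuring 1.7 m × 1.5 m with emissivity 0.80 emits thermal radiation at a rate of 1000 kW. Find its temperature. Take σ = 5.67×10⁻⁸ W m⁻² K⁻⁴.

T ≈ 1710 K

A = 1.7 × 1.5 = 2.55 m².
From P = εσAT⁴, T = (P / εσA)^(1/4) = (1.00×10^6 / (0.80 × 5.67×10⁻⁸ × 2.55))^(1/4).
T = (8.65×10^12)^(1/4) = 1710 K.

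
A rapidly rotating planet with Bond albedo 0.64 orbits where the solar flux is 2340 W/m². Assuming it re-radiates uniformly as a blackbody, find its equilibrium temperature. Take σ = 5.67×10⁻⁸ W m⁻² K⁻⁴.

T ≈ 247 K

Power absorbed = (1−a)S·πR²; power emitted = 4πR²σT⁴. Equating and cancelling πR²:
T = ((1−a)S / 4σ)^(1/4) = (842 / (4 × 5.67×10⁻⁸))^(1/4) = (3.71×10^9)^(1/4).
T = 247 K.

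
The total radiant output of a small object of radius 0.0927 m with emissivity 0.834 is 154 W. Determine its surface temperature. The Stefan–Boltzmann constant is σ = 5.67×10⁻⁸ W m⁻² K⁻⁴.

A = 4πr² = 4π × (0.0927)² = 0.108 m².
From P = εσAT⁴, T = (P / εσA)^(1/4) = (154 / (0.834 × 5.67×10⁻⁸ × 0.108))^(1/4).
T = (3.02×10^10)^(1/4) = 417 K.

T ≈ 417 K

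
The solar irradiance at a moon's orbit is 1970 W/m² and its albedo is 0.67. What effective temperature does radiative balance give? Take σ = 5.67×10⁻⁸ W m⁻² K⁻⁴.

T ≈ 231 K

Power absorbed = (1−a)S·πR²; power emitted = 4πR²σT⁴. Equating and cancelling πR²:
T = ((1−a)S / 4σ)^(1/4) = (650 / (4 × 5.67×10⁻⁸))^(1/4) = (2.87×10^9)^(1/4).
T = 231 K.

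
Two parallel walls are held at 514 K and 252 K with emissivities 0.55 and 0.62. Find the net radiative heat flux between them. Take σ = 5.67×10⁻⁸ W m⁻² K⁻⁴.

q ≈ 1530 W/m²

For two large parallel gray plates, q = σ(T₁⁴ − T₂⁴) / (1/ε₁ + 1/ε₂ − 1).
1/ε₁ + 1/ε₂ − 1 = 1/0.55 + 1/0.62 − 1 = 2.431.
T₁⁴ − T₂⁴ = 6.98×10^10 − 4.03×10^9 = 6.58×10^10 K⁴.
q = 5.67×10⁻⁸ × 6.58×10^10 / 2.431 = 1530 W/m².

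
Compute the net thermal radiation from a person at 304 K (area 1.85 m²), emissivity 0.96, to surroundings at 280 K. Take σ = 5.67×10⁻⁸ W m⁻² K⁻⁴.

Q = εσA(T⁴ − T_s⁴). T⁴ − T_s⁴ = (304)⁴ − (280)⁴ = 8.54×10^9 − 6.15×10^9 = 2.39×10^9 K⁴.
Q = 0.96 × 5.67×10⁻⁸ × 1.85 × 2.39×10^9 = 241 W.

Q ≈ 241 W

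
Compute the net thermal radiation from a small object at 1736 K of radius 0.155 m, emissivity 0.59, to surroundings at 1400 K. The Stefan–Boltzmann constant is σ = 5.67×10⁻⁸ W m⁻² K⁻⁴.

A = 4πr² = 4π × (0.155)² = 0.302 m².
Q = εσA(T⁴ − T_s⁴). T⁴ − T_s⁴ = (1736)⁴ − (1400)⁴ = 9.08×10^12 − 3.84×10^12 = 5.24×10^12 K⁴.
Q = 0.59 × 5.67×10⁻⁸ × 0.302 × 5.24×10^12 = 52900 W.

Q ≈ 52900 W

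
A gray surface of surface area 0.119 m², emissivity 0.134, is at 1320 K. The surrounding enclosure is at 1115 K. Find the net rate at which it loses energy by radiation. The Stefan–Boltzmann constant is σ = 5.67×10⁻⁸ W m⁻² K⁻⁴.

Q = εσA(T⁴ − T_s⁴). T⁴ − T_s⁴ = (1320)⁴ − (1115)⁴ = 3.04×10^12 − 1.55×10^12 = 1.49×10^12 K⁴.
Q = 0.134 × 5.67×10⁻⁸ × 0.119 × 1.49×10^12 = 1350 W.

Q ≈ 1350 W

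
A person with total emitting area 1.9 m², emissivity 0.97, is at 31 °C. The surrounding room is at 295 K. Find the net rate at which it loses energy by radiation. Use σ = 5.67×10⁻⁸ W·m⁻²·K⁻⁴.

Convert: 31 °C = 304 K.
Q = εσA(T⁴ − T_s⁴). T⁴ − T_s⁴ = (304)⁴ − (295)⁴ = 8.54×10^9 − 7.57×10^9 = 9.67×10^8 K⁴.
Q = 0.97 × 5.67×10⁻⁸ × 1.90 × 9.67×10^8 = 101 W.

Q ≈ 101 W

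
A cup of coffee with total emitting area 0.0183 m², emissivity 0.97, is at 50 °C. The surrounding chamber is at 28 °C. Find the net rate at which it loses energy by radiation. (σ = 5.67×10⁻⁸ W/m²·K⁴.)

Convert: 50 °C = 323 K; 28 °C = 301 K.
Q = εσA(T⁴ − T_s⁴). T⁴ − T_s⁴ = (323)⁴ − (301)⁴ = 1.09×10^10 − 8.21×10^9 = 2.68×10^9 K⁴.
Q = 0.97 × 5.67×10⁻⁸ × 0.0183 × 2.68×10^9 = 2.69 W.

Q ≈ 2.69 W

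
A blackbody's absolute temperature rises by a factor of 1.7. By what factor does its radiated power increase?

P ∝ T⁴, so the power scales as (1.7)⁴ = 8.35.

factor ≈ 8.35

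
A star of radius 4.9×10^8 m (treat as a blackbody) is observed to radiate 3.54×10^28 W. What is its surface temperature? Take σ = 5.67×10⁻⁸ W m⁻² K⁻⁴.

T ≈ 21300 K

A = 4πr² = 4π × (4.9×10^8)² = 3.02×10^18 m².
From P = σAT⁴, T = (P / σA)^(1/4) = (3.54×10^28 / (5.67×10⁻⁸ × 3.02×10^18))^(1/4).
T = (2.07×10^17)^(1/4) = 21300 K.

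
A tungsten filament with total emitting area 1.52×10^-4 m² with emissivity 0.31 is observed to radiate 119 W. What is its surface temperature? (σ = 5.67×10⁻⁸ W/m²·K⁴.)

T ≈ 2580 K

From P = εσAT⁴, T = (P / εσA)^(1/4) = (119 / (0.31 × 5.67×10⁻⁸ × 1.52×10^-4))^(1/4).
T = (4.45×10^13)^(1/4) = 2580 K.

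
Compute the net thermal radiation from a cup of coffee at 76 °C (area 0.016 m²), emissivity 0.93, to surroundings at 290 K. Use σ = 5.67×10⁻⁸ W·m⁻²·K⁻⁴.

Convert: 76 °C = 349 K.
Q = εσA(T⁴ − T_s⁴). T⁴ − T_s⁴ = (349)⁴ − (290)⁴ = 1.48×10^10 − 7.07×10^9 = 7.76×10^9 K⁴.
Q = 0.93 × 5.67×10⁻⁸ × 0.0160 × 7.76×10^9 = 6.55 W.

Q ≈ 6.55 W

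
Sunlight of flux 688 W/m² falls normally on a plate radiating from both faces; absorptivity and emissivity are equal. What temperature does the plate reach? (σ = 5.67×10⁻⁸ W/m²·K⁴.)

Absorbed flux αS = emitted flux 2εσT⁴ per unit area; with α = ε this gives T = (S/2σ)^(1/4).
T = (688 / (2 × 5.67×10⁻⁸))^(1/4) = (6.07×10^9)^(1/4).
T = 279 K.

T ≈ 279 K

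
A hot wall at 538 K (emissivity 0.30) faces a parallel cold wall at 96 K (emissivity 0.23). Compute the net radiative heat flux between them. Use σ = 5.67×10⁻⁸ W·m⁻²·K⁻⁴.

q ≈ 710 W/m²

For two large parallel gray plates, q = σ(T₁⁴ − T₂⁴) / (1/ε₁ + 1/ε₂ − 1).
1/ε₁ + 1/ε₂ − 1 = 1/0.30 + 1/0.23 − 1 = 6.681.
T₁⁴ − T₂⁴ = 8.38×10^10 − 8.49×10^7 = 8.37×10^10 K⁴.
q = 5.67×10⁻⁸ × 8.37×10^10 / 6.681 = 710 W/m².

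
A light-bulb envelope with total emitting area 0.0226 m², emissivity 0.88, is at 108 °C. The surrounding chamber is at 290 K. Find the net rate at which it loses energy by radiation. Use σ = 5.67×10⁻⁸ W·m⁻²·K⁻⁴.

Q ≈ 15.8 W

Convert: 108 °C = 381 K.
Q = εσA(T⁴ − T_s⁴). T⁴ − T_s⁴ = (381)⁴ − (290)⁴ = 2.11×10^10 − 7.07×10^9 = 1.40×10^10 K⁴.
Q = 0.88 × 5.67×10⁻⁸ × 0.0226 × 1.40×10^10 = 15.8 W.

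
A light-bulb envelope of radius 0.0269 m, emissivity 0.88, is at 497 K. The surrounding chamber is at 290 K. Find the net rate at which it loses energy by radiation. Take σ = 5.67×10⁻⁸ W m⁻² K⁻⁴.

Q ≈ 24.5 W

A = 4πr² = 4π × (0.0269)² = 9.09×10^-3 m².
Q = εσA(T⁴ − T_s⁴). T⁴ − T_s⁴ = (497)⁴ − (290)⁴ = 6.10×10^10 − 7.07×10^9 = 5.39×10^10 K⁴.
Q = 0.88 × 5.67×10⁻⁸ × 9.09×10^-3 × 5.39×10^10 = 24.5 W.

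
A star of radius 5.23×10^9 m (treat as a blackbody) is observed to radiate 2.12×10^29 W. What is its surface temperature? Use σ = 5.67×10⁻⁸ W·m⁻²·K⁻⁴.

T ≈ 10200 K

A = 4πr² = 4π × (5.23×10^9)² = 3.44×10^20 m².
From P = σAT⁴, T = (P / σA)^(1/4) = (2.12×10^29 / (5.67×10⁻⁸ × 3.44×10^20))^(1/4).
T = (1.09×10^16)^(1/4) = 10200 K.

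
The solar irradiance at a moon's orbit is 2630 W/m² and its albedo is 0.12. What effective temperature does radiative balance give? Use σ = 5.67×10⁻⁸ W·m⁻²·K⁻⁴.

Power absorbed = (1−a)S·πR²; power emitted = 4πR²σT⁴. Equating and cancelling πR²:
T = ((1−a)S / 4σ)^(1/4) = (2310 / (4 × 5.67×10⁻⁸))^(1/4) = (1.02×10^10)^(1/4).
T = 318 K.

T ≈ 318 K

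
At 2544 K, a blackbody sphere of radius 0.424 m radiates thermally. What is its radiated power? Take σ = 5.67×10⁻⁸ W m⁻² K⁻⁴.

P ≈ 5.37×10^6 W

A = 4πr² = 4π × (0.424)² = 2.26 m².
P = σAT⁴ = 5.67×10⁻⁸ × 2.26 × (2544)⁴ = 5.67×10⁻⁸ × 2.26 × 4.19×10^13.
P = 5.37×10^6 W.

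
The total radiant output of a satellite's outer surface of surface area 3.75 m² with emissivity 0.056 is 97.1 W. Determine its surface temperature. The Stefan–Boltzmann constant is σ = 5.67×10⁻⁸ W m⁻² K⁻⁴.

T ≈ 301 K

From P = εσAT⁴, T = (P / εσA)^(1/4) = (97.1 / (0.056 × 5.67×10⁻⁸ × 3.75))^(1/4).
T = (8.15×10^9)^(1/4) = 301 K.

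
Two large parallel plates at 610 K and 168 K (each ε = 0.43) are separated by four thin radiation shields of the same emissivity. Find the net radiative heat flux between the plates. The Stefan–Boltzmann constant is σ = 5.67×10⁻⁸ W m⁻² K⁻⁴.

Each of the 5 gaps contributes resistance (2/ε − 1) = 2/0.43 − 1 = 3.651; total = 18.26.
q = σ(T₁⁴ − T₂⁴) / 18.26 = 5.67×10⁻⁸ × 1.38×10^11 / 18.26 = 428 W/m².

q ≈ 428 W/m²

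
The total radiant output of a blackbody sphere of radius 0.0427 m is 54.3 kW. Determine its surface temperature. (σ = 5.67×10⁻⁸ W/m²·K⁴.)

T ≈ 2540 K

A = 4πr² = 4π × (0.0427)² = 0.0229 m².
From P = σAT⁴, T = (P / σA)^(1/4) = (54300 / (5.67×10⁻⁸ × 0.0229))^(1/4).
T = (4.18×10^13)^(1/4) = 2540 K.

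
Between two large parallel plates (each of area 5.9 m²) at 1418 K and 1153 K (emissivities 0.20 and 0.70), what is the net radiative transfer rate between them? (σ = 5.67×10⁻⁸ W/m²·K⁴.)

Q ≈ 1.40×10^5 W

For two large parallel gray plates, q = σ(T₁⁴ − T₂⁴) / (1/ε₁ + 1/ε₂ − 1).
1/ε₁ + 1/ε₂ − 1 = 1/0.20 + 1/0.70 − 1 = 5.429.
T₁⁴ − T₂⁴ = 4.04×10^12 − 1.77×10^12 = 2.28×10^12 K⁴.
q = 5.67×10⁻⁸ × 2.28×10^12 / 5.429 = 23800 W/m².
Q = q·A = 23800 × 5.9 = 1.40×10^5 W.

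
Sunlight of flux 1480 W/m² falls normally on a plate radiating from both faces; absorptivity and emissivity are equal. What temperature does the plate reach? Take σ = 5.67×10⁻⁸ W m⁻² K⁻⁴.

T ≈ 338 K

Absorbed flux αS = emitted flux 2εσT⁴ per unit area; with α = ε this gives T = (S/2σ)^(1/4).
T = (1480 / (2 × 5.67×10⁻⁸))^(1/4) = (1.31×10^10)^(1/4).
T = 338 K.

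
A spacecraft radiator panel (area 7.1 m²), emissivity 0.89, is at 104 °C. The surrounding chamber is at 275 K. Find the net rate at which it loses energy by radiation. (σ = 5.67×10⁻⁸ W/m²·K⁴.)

Convert: 104 °C = 377 K.
Q = εσA(T⁴ − T_s⁴). T⁴ − T_s⁴ = (377)⁴ − (275)⁴ = 2.02×10^10 − 5.72×10^9 = 1.45×10^10 K⁴.
Q = 0.89 × 5.67×10⁻⁸ × 7.10 × 1.45×10^10 = 5190 W.

Q ≈ 5190 W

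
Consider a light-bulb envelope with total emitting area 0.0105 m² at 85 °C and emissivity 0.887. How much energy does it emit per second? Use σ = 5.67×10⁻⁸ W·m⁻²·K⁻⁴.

85 °C = 358 K.
Stefan–Boltzmann: P = εσAT⁴ = 0.887 × 5.67×10⁻⁸ × 0.0105 × (358)⁴ = 0.887 × 5.67×10⁻⁸ × 0.0105 × 1.64×10^10.
P = 8.67 W.

P ≈ 8.67 W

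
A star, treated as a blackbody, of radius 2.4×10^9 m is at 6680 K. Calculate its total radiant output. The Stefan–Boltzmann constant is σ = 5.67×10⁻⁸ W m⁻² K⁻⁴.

P ≈ 8.17×10^27 W

A = 4πr² = 4π × (2.4×10^9)² = 7.24×10^19 m².
P = σAT⁴ = 5.67×10⁻⁸ × 7.24×10^19 × (6680)⁴ = 5.67×10⁻⁸ × 7.24×10^19 × 1.99×10^15.
P = 8.17×10^27 W.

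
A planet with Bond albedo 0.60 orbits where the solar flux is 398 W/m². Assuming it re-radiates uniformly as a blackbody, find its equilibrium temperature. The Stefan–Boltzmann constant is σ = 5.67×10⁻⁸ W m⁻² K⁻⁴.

T ≈ 163 K

Power absorbed = (1−a)S·πR²; power emitted = 4πR²σT⁴. Equating and cancelling πR²:
T = ((1−a)S / 4σ)^(1/4) = (159 / (4 × 5.67×10⁻⁸))^(1/4) = (7.02×10^8)^(1/4).
T = 163 K.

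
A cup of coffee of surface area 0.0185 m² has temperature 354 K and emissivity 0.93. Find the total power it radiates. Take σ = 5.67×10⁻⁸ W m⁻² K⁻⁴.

Stefan–Boltzmann: P = εσAT⁴ = 0.93 × 5.67×10⁻⁸ × 0.0185 × (354)⁴ = 0.93 × 5.67×10⁻⁸ × 0.0185 × 1.57×10^10.
P = 15.3 W.

P ≈ 15.3 W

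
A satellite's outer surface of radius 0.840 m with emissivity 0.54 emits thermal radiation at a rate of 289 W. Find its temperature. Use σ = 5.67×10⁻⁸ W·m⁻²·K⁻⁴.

A = 4πr² = 4π × (0.840)² = 8.87 m².
From P = εσAT⁴, T = (P / εσA)^(1/4) = (289 / (0.54 × 5.67×10⁻⁸ × 8.87))^(1/4).
T = (1.06×10^9)^(1/4) = 181 K.

T ≈ 181 K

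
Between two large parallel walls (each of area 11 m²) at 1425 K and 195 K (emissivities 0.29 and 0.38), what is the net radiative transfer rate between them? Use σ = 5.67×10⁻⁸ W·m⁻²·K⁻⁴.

Q ≈ 5.06×10^5 W

For two large parallel gray plates, q = σ(T₁⁴ − T₂⁴) / (1/ε₁ + 1/ε₂ − 1).
1/ε₁ + 1/ε₂ − 1 = 1/0.29 + 1/0.38 − 1 = 5.080.
T₁⁴ − T₂⁴ = 4.12×10^12 − 1.45×10^9 = 4.12×10^12 K⁴.
q = 5.67×10⁻⁸ × 4.12×10^12 / 5.080 = 46000 W/m².
Q = q·A = 46000 × 11 = 5.06×10^5 W.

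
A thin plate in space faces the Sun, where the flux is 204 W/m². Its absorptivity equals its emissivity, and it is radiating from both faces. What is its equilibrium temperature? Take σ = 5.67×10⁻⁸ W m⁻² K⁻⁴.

T ≈ 206 K

Absorbed flux αS = emitted flux 2εσT⁴ per unit area; with α = ε this gives T = (S/2σ)^(1/4).
T = (204 / (2 × 5.67×10⁻⁸))^(1/4) = (1.80×10^9)^(1/4).
T = 206 K.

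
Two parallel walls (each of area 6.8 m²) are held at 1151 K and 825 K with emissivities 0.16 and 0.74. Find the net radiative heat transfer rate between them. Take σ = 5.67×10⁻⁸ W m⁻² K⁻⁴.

Q ≈ 75500 W

For two large parallel gray plates, q = σ(T₁⁴ − T₂⁴) / (1/ε₁ + 1/ε₂ − 1).
1/ε₁ + 1/ε₂ − 1 = 1/0.16 + 1/0.74 − 1 = 6.601.
T₁⁴ − T₂⁴ = 1.76×10^12 − 4.63×10^11 = 1.29×10^12 K⁴.
q = 5.67×10⁻⁸ × 1.29×10^12 / 6.601 = 11100 W/m².
Q = q·A = 11100 × 6.8 = 75500 W.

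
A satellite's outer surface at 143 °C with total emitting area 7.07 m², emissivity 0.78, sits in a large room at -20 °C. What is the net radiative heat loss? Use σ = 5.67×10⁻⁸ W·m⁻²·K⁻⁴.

Q ≈ 8080 W

Convert: 143 °C = 416 K; -20 °C = 253 K.
Q = εσA(T⁴ − T_s⁴). T⁴ − T_s⁴ = (416)⁴ − (253)⁴ = 2.99×10^10 − 4.10×10^9 = 2.59×10^10 K⁴.
Q = 0.78 × 5.67×10⁻⁸ × 7.07 × 2.59×10^10 = 8080 W.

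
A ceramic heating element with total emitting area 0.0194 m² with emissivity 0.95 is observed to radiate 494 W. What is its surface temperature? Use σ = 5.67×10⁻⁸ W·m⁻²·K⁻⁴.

T ≈ 829 K

From P = εσAT⁴, T = (P / εσA)^(1/4) = (494 / (0.95 × 5.67×10⁻⁸ × 0.0194))^(1/4).
T = (4.73×10^11)^(1/4) = 829 K.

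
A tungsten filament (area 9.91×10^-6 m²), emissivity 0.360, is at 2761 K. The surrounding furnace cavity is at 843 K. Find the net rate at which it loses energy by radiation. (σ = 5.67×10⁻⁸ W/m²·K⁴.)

Q ≈ 11.7 W

Q = εσA(T⁴ − T_s⁴). T⁴ − T_s⁴ = (2761)⁴ − (843)⁴ = 5.81×10^13 − 5.05×10^11 = 5.76×10^13 K⁴.
Q = 0.360 × 5.67×10⁻⁸ × 9.91×10^-6 × 5.76×10^13 = 11.7 W.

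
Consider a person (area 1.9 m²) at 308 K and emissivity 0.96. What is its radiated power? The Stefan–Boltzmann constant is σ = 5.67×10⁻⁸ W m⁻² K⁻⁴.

P ≈ 931 W

P = εσAT⁴ = 0.96 × 5.67×10⁻⁸ × 1.90 × (308)⁴ = 0.96 × 5.67×10⁻⁸ × 1.90 × 9.00×10^9.
P = 931 W.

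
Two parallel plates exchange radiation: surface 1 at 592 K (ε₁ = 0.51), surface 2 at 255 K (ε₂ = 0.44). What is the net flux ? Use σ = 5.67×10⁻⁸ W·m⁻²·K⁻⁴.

q ≈ 2080 W/m²

For two large parallel gray plates, q = σ(T₁⁴ − T₂⁴) / (1/ε₁ + 1/ε₂ − 1).
1/ε₁ + 1/ε₂ − 1 = 1/0.51 + 1/0.44 − 1 = 3.234.
T₁⁴ − T₂⁴ = 1.23×10^11 − 4.23×10^9 = 1.19×10^11 K⁴.
q = 5.67×10⁻⁸ × 1.19×10^11 / 3.234 = 2080 W/m².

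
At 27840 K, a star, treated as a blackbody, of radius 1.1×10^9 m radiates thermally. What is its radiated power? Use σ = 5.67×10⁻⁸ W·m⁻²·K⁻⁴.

A = 4πr² = 4π × (1.1×10^9)² = 1.52×10^19 m².
P = σAT⁴ = 5.67×10⁻⁸ × 1.52×10^19 × (27840)⁴ = 5.67×10⁻⁸ × 1.52×10^19 × 6.01×10^17.
P = 5.18×10^29 W.

P ≈ 5.18×10^29 W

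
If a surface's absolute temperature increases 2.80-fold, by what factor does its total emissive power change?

factor ≈ 61.5

P ∝ T⁴, so the power scales as (2.80)⁴ = 61.5.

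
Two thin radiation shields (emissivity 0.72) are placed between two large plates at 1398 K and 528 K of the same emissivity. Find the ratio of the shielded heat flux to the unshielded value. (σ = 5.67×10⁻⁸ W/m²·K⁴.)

ratio ≈ 0.333

With N identical shields there are N+1 = 3 gaps in series, each with the same radiative resistance, so the flux falls to 1/(N+1) of its unshielded value.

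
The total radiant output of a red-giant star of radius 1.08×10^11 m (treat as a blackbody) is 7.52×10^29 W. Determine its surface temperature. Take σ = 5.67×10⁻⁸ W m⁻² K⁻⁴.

T ≈ 3080 K

A = 4πr² = 4π × (1.08×10^11)² = 1.47×10^23 m².
From P = σAT⁴, T = (P / σA)^(1/4) = (7.52×10^29 / (5.67×10⁻⁸ × 1.47×10^23))^(1/4).
T = (9.05×10^13)^(1/4) = 3080 K.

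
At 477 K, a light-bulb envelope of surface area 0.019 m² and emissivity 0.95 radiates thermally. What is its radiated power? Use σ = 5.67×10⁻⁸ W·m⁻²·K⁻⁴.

P ≈ 53.0 W

Stefan–Boltzmann: P = εσAT⁴ = 0.95 × 5.67×10⁻⁸ × 0.0190 × (477)⁴ = 0.95 × 5.67×10⁻⁸ × 0.0190 × 5.18×10^10.
P = 53.0 W.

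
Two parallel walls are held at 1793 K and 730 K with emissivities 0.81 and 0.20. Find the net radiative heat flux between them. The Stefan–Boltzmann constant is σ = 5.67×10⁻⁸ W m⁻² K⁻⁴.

q ≈ 1.09×10^5 W/m²

For two large parallel gray plates, q = σ(T₁⁴ − T₂⁴) / (1/ε₁ + 1/ε₂ − 1).
1/ε₁ + 1/ε₂ − 1 = 1/0.81 + 1/0.20 − 1 = 5.235.
T₁⁴ − T₂⁴ = 1.03×10^13 − 2.84×10^11 = 1.01×10^13 K⁴.
q = 5.67×10⁻⁸ × 1.01×10^13 / 5.235 = 1.09×10^5 W/m².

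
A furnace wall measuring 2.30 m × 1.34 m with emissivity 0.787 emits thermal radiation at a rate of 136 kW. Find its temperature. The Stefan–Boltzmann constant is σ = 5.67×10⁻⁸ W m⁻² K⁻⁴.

T ≈ 997 K

A = 2.30 × 1.34 = 3.08 m².
From P = εσAT⁴, T = (P / εσA)^(1/4) = (1.36×10^5 / (0.787 × 5.67×10⁻⁸ × 3.08))^(1/4).
T = (9.89×10^11)^(1/4) = 997 K.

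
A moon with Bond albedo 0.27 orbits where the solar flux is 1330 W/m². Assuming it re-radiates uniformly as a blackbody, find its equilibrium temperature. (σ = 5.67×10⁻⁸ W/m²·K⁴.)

T ≈ 256 K

Power absorbed = (1−a)S·πR²; power emitted = 4πR²σT⁴. Equating and cancelling πR²:
T = ((1−a)S / 4σ)^(1/4) = (971 / (4 × 5.67×10⁻⁸))^(1/4) = (4.28×10^9)^(1/4).
T = 256 K.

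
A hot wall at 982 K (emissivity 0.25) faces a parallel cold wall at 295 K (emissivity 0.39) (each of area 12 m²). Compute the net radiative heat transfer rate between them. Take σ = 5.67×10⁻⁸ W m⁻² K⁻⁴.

Q ≈ 1.13×10^5 W

For two large parallel gray plates, q = σ(T₁⁴ − T₂⁴) / (1/ε₁ + 1/ε₂ − 1).
1/ε₁ + 1/ε₂ − 1 = 1/0.25 + 1/0.39 − 1 = 5.564.
T₁⁴ − T₂⁴ = 9.30×10^11 − 7.57×10^9 = 9.22×10^11 K⁴.
q = 5.67×10⁻⁸ × 9.22×10^11 / 5.564 = 9400 W/m².
Q = q·A = 9400 × 12 = 1.13×10^5 W.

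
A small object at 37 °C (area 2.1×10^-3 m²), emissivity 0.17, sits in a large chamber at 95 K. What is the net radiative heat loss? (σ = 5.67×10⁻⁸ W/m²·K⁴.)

Convert: 37 °C = 310 K.
Q = εσA(T⁴ − T_s⁴). T⁴ − T_s⁴ = (310)⁴ − (95)⁴ = 9.24×10^9 − 8.15×10^7 = 9.15×10^9 K⁴.
Q = 0.17 × 5.67×10⁻⁸ × 2.10×10^-3 × 9.15×10^9 = 0.185 W.

Q ≈ 0.185 W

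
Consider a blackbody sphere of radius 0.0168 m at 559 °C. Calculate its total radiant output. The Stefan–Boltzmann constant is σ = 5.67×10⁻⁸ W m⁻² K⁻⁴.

P ≈ 96.4 W

A = 4πr² = 4π × (0.0168)² = 3.55×10^-3 m².
559 °C = 832 K.
P = σAT⁴ = 5.67×10⁻⁸ × 3.55×10^-3 × (832)⁴ = 5.67×10⁻⁸ × 3.55×10^-3 × 4.79×10^11.
P = 96.4 W.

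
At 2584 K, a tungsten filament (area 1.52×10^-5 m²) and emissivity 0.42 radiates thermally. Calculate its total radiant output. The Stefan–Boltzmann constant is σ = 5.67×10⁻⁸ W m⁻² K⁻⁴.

Stefan–Boltzmann: P = εσAT⁴ = 0.42 × 5.67×10⁻⁸ × 1.52×10^-5 × (2584)⁴ = 0.42 × 5.67×10⁻⁸ × 1.52×10^-5 × 4.46×10^13.
P = 16.1 W.

P ≈ 16.1 W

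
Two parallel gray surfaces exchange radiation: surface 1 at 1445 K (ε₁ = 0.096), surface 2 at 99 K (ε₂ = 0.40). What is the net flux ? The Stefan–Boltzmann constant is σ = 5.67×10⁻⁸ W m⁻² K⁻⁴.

For two large parallel gray plates, q = σ(T₁⁴ − T₂⁴) / (1/ε₁ + 1/ε₂ − 1).
1/ε₁ + 1/ε₂ − 1 = 1/0.096 + 1/0.40 − 1 = 11.92.
T₁⁴ − T₂⁴ = 4.36×10^12 − 9.61×10^7 = 4.36×10^12 K⁴.
q = 5.67×10⁻⁸ × 4.36×10^12 / 11.92 = 20700 W/m².

q ≈ 20700 W/m²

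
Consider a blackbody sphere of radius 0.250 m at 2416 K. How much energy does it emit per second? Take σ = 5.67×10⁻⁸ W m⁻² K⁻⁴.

P ≈ 1.52×10^6 W

A = 4πr² = 4π × (0.250)² = 0.785 m².
P = σAT⁴ = 5.67×10⁻⁸ × 0.785 × (2416)⁴ = 5.67×10⁻⁸ × 0.785 × 3.41×10^13.
P = 1.52×10^6 W.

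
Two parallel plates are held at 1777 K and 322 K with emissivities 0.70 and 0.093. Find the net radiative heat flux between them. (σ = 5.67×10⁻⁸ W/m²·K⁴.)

For two large parallel gray plates, q = σ(T₁⁴ − T₂⁴) / (1/ε₁ + 1/ε₂ − 1).
1/ε₁ + 1/ε₂ − 1 = 1/0.70 + 1/0.093 − 1 = 11.18.
T₁⁴ − T₂⁴ = 9.97×10^12 − 1.08×10^10 = 9.96×10^12 K⁴.
q = 5.67×10⁻⁸ × 9.96×10^12 / 11.18 = 50500 W/m².

q ≈ 50500 W/m²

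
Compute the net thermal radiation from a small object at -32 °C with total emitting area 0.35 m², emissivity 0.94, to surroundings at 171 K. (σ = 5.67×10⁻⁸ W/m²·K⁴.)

Q ≈ 47.0 W

Convert: -32 °C = 241 K.
Q = εσA(T⁴ − T_s⁴). T⁴ − T_s⁴ = (241)⁴ − (171)⁴ = 3.37×10^9 − 8.55×10^8 = 2.52×10^9 K⁴.
Q = 0.94 × 5.67×10⁻⁸ × 0.350 × 2.52×10^9 = 47.0 W.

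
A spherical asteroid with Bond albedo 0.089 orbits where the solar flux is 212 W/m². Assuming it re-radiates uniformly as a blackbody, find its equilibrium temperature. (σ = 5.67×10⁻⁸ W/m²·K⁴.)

T ≈ 171 K

Power absorbed = (1−a)S·πR²; power emitted = 4πR²σT⁴. Equating and cancelling πR²:
T = ((1−a)S / 4σ)^(1/4) = (193 / (4 × 5.67×10⁻⁸))^(1/4) = (8.52×10^8)^(1/4).
T = 171 K.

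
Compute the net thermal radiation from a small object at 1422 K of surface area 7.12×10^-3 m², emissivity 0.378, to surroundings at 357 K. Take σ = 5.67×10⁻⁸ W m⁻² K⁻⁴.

Q ≈ 621 W

Q = εσA(T⁴ − T_s⁴). T⁴ − T_s⁴ = (1422)⁴ − (357)⁴ = 4.09×10^12 − 1.62×10^10 = 4.07×10^12 K⁴.
Q = 0.378 × 5.67×10⁻⁸ × 7.12×10^-3 × 4.07×10^12 = 621 W.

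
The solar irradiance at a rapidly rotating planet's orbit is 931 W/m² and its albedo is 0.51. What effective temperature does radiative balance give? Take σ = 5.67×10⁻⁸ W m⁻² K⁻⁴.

T ≈ 212 K

Power absorbed = (1−a)S·πR²; power emitted = 4πR²σT⁴. Equating and cancelling πR²:
T = ((1−a)S / 4σ)^(1/4) = (456 / (4 × 5.67×10⁻⁸))^(1/4) = (2.01×10^9)^(1/4).
T = 212 K.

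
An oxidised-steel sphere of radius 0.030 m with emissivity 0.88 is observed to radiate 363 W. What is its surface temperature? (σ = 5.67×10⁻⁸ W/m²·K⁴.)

A = 4πr² = 4π × (0.030)² = 0.0113 m².
From P = εσAT⁴, T = (P / εσA)^(1/4) = (363 / (0.88 × 5.67×10⁻⁸ × 0.0113))^(1/4).
T = (6.43×10^11)^(1/4) = 896 K.

T ≈ 896 K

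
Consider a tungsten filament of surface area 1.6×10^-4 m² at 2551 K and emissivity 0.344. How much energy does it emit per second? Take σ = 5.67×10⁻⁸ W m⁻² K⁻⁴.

P ≈ 132 W

Stefan–Boltzmann: P = εσAT⁴ = 0.344 × 5.67×10⁻⁸ × 1.60×10^-4 × (2551)⁴ = 0.344 × 5.67×10⁻⁸ × 1.60×10^-4 × 4.23×10^13.
P = 132 W.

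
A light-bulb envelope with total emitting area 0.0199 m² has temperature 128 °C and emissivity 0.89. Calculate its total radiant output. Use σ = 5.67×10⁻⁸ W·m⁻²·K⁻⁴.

P ≈ 26.0 W

128 °C = 401 K.
P = εσAT⁴ = 0.89 × 5.67×10⁻⁸ × 0.0199 × (401)⁴ = 0.89 × 5.67×10⁻⁸ × 0.0199 × 2.59×10^10.
P = 26.0 W.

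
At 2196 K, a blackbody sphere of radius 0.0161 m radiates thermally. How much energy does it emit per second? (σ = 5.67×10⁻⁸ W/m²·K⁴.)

A = 4πr² = 4π × (0.0161)² = 3.26×10^-3 m².
P = σAT⁴ = 5.67×10⁻⁸ × 3.26×10^-3 × (2196)⁴ = 5.67×10⁻⁸ × 3.26×10^-3 × 2.33×10^13.
P = 4300 W.

P ≈ 4300 W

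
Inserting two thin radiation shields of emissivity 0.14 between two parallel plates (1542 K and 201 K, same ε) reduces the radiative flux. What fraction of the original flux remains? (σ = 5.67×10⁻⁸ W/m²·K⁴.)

With N identical shields there are N+1 = 3 gaps in series, each with the same radiative resistance, so the flux falls to 1/(N+1) of its unshielded value.

ratio ≈ 0.333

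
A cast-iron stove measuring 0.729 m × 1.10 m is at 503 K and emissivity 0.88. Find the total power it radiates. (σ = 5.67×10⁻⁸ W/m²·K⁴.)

A = 0.729 × 1.10 = 0.802 m².
Stefan–Boltzmann: P = εσAT⁴ = 0.88 × 5.67×10⁻⁸ × 0.802 × (503)⁴ = 0.88 × 5.67×10⁻⁸ × 0.802 × 6.40×10^10.
P = 2560 W.

P ≈ 2560 W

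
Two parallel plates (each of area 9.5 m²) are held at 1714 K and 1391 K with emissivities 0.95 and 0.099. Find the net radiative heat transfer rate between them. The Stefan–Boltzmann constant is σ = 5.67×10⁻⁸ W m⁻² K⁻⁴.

Q ≈ 2.59×10^5 W

For two large parallel gray plates, q = σ(T₁⁴ − T₂⁴) / (1/ε₁ + 1/ε₂ − 1).
1/ε₁ + 1/ε₂ − 1 = 1/0.95 + 1/0.099 − 1 = 10.15.
T₁⁴ − T₂⁴ = 8.63×10^12 − 3.74×10^12 = 4.89×10^12 K⁴.
q = 5.67×10⁻⁸ × 4.89×10^12 / 10.15 = 27300 W/m².
Q = q·A = 27300 × 9.5 = 2.59×10^5 W.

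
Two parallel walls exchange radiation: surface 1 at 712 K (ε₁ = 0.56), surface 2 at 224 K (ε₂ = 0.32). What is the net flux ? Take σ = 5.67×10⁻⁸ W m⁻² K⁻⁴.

For two large parallel gray plates, q = σ(T₁⁴ − T₂⁴) / (1/ε₁ + 1/ε₂ − 1).
1/ε₁ + 1/ε₂ − 1 = 1/0.56 + 1/0.32 − 1 = 3.911.
T₁⁴ − T₂⁴ = 2.57×10^11 − 2.52×10^9 = 2.54×10^11 K⁴.
q = 5.67×10⁻⁸ × 2.54×10^11 / 3.911 = 3690 W/m².

q ≈ 3690 W/m²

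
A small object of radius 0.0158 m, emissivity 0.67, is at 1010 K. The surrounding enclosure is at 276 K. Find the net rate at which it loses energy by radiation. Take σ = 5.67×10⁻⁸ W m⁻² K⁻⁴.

Q ≈ 123 W

A = 4πr² = 4π × (0.0158)² = 3.14×10^-3 m².
Q = εσA(T⁴ − T_s⁴). T⁴ − T_s⁴ = (1010)⁴ − (276)⁴ = 1.04×10^12 − 5.80×10^9 = 1.03×10^12 K⁴.
Q = 0.67 × 5.67×10⁻⁸ × 3.14×10^-3 × 1.03×10^12 = 123 W.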